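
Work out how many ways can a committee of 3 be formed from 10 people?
120

Solution: C(10,3) = 10! / (3! × (10-3)!)
         = 10! / (3! × 7!)
         = 120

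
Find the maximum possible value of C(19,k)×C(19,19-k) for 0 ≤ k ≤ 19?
8,533,694,884

Explanation: C(19,k)·C(19,19-k) = C(19,k)², maximised at the centre k = 9: C(19,9)² = 8,533,694,884.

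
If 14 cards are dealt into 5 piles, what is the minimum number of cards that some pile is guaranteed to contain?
3
Pigeonhole: ⌈14/5⌉ = 3.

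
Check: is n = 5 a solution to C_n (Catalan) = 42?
Yes

C_5 = C(10,5)/(5+1) = 252/6 = 42, which equals 42.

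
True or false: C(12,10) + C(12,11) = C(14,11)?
Pascal's identity gives C(13,11) = 78, whereas C(14,11) = 364.
Final answer: False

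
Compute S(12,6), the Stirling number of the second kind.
1,323,652

Reasoning: Using the Stirling recurrence: S(n,k) = k·S(n-1,k) + S(n-1,k-1)
S(12,6) = 6·S(11,6) + S(11,5)
         = 6·179487 + 246730
         = 1076922 + 246730
         = 1,323,652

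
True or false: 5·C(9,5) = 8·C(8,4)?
False
Absorption identity k·C(n,k) = n·C(n-1,k-1). LHS = 5·126 = 630; RHS = 8·70 = 560.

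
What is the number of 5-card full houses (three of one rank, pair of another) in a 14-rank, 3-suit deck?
Triple rank: 14. Triple suits: C(3,3)=1. Pair rank: 13. Pair suits: C(3,2)=3. Total: 546.

Answer: 546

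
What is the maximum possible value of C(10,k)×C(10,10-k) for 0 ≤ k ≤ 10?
63,504
C(10,k)·C(10,10-k) = C(10,k)², maximised at the centre k = 5: C(10,5)² = 63,504.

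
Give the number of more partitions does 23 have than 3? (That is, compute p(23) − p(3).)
Pentagonal recurrence p(n) = p(n−1) + p(n−2) − p(n−5) − p(n−7) + …: p(23) = p(22) + p(21) − p(18) − p(16) + p(11) + p(8) − p(1) = 1,002 + 792 − 385 − 231 + 56 + 22 − 1 = 1,255.
p(3) = p(2) + p(1) = 2 + 1 = 3.
Difference = 1,255 − 3 = 1,252.

Answer: 1,252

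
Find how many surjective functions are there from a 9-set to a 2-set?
510

Onto functions = 2! × S(9,2)
First compute S(9,2) via recurrence:
Using the Stirling recurrence: S(n,k) = k·S(n-1,k) + S(n-1,k-1)
S(9,2) = 2·S(8,2) + S(8,1)
         = 2·127 + 1
         = 254 + 1
         = 255
Then: 2 × 255 = 510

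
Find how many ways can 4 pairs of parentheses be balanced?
Using the Catalan number formula: C_n = C(2n, n) / (n+1)
C_4 = C(8, 4) / (4+1)
     = 70 / 5
     = 14

Answer: 14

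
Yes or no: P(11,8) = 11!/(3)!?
Permutation formula P(n,k) = n!/(n-k)!: 11!/3! = 39,916,800/6 = 6,652,800 = P(11,8). The statement holds.

Answer: Yes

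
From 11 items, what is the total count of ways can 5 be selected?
462

Working:
C(11,5) = 11! / (5! × (11-5)!)
         = 11! / (5! × 6!)
         = 462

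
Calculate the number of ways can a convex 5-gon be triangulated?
5

Working:
Using the Catalan number formula: C_n = C(2n, n) / (n+1)
C_3 = C(6, 3) / (3+1)
     = 20 / 4
     = 5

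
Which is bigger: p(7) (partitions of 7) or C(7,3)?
C(7,3)
Pentagonal recurrence p(n) = p(n−1) + p(n−2) − p(n−5) − p(n−7) + …: p(7) = p(6) + p(5) − p(2) − p(0) = 11 + 7 − 2 − 1 = 15; C(7,3) = 35.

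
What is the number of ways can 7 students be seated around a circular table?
720

Explanation: Circular arrangements: (7-1)! = 720.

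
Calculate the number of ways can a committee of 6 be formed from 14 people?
C(14,6) = 14! / (6! × (14-6)!)
         = 14! / (6! × 8!)
         = 3,003

Answer: 3,003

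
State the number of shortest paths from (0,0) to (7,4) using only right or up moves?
Choose 7 rights from 11 moves: C(11,7) = 330.

Answer: 330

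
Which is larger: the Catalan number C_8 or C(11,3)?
C_8

Solution: C_8 = C(16,8)/(8+1) = 12,870/9 = 1,430; C(11,3) = 165.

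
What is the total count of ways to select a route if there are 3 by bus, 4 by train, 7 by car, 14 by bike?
28
By the addition principle: 3 + 4 + 7 + 14 = 28.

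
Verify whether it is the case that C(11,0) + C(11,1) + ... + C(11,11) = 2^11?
True

Reasoning: Binomial theorem with x = y = 1: Σ C(11,i) = (1+1)^11 = 2^11 = 2,048. The statement holds.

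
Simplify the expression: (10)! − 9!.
3,265,920

Reasoning: (10)! − 9! = (10)·9! − 9! = (10−1)·9! = 9·9! = 3,265,920.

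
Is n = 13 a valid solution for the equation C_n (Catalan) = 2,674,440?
No

C_13 = C(26,13)/(13+1) = 10,400,600/14 = 742,900, which does not equal 2,674,440.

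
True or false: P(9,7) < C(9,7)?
False

Working:
P(9,7) = 181,440 and C(9,7) = 36; P(n,r) = r! × C(n,r) so P > C whenever r ≥ 2.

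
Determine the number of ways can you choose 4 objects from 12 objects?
495

C(12,4) = 12! / (4! × (12-4)!)
         = 12! / (4! × 8!)
         = 495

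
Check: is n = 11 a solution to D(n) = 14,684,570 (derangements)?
Yes
D(11) = (11-1)·[D(10) + D(9)] = 10·[1,334,961 + 133,496] = 14,684,570, which equals 14,684,570.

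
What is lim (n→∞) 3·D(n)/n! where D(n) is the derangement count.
3/e

D(n)/n! → 1/e, so 3·D(n)/n! → 3/e.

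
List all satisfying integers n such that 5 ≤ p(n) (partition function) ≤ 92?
Tabulating p(n) via p(n) = p(n−1) + p(n−2) − p(n−5) − p(n−7) + …: p(3)=3; p(4)=5; p(5)=7; p(6)=11; p(7)=15; p(8)=22; p(9)=30; p(10)=42; p(11)=56; p(12)=77; p(13)=101. So valid n = 4, 5, 6, 7, 8, 9, 10, 11, 12.

Answer: 4, 5, 6, 7, 8, 9, 10, 11, 12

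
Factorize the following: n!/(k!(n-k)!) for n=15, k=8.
This is the binomial coefficient C(15,8) = 6,435.
Final answer: C(15,8) = 6,435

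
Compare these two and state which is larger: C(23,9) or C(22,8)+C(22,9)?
By Pascal's identity: C(23,9) = C(22,8)+C(22,9) = 817,190. Equal.

Answer: Equal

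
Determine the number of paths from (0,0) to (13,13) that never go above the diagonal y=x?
Counted by the Catalan number C_13: C_13 = C(26,13)/(13+1) = 10,400,600/14 = 742,900.
Final answer: 742,900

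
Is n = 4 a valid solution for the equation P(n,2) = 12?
Yes

Reasoning: P(4,2) = 4·3 = 12, which equals 12.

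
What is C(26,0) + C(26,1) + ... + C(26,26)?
67,108,864
Sum of binomial coefficients = 2^26 = 67,108,864.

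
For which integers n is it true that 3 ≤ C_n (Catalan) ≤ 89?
C_2=2; C_3=5; C_4=14; C_5=42; C_6=132. So valid n = 3, 4, 5.

Answer: 3, 4, 5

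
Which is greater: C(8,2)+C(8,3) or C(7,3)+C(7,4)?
C(8,2)+C(8,3)
First=84, Second=70.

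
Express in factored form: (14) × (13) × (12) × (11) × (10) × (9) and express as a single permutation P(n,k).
P(14,6) = 14!/(8)!

Reasoning: Product of 6 consecutive descending integers starting at 14: P(14,6) = 14!/8! = 2,162,160.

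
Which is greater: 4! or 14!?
14!

4!=24, 14!=87,178,291,200. 14! > 4!.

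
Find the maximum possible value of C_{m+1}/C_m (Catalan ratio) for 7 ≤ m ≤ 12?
25/7

Explanation: C_{m+1}/C_m = 2(2m+1)/(m+2), which increases with m. Maximum at m = 12: 2·25/14 = 25/7.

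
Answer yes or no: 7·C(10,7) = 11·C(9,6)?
No

Absorption identity k·C(n,k) = n·C(n-1,k-1). LHS = 7·120 = 840; RHS = 11·84 = 924.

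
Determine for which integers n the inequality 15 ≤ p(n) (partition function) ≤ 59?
7, 8, 9, 10, 11

Tabulating p(n) via p(n) = p(n−1) + p(n−2) − p(n−5) − p(n−7) + …: p(6)=11; p(7)=15; p(8)=22; p(9)=30; p(10)=42; p(11)=56; p(12)=77. So valid n = 7, 8, 9, 10, 11.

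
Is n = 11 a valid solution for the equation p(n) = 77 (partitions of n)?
No
Pentagonal recurrence p(n) = p(n−1) + p(n−2) − p(n−5) − p(n−7) + …: p(11) = p(10) + p(9) − p(6) − p(4) = 42 + 30 − 11 − 5 = 56, which does not equal 77.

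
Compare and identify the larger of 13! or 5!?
13!=6,227,020,800, 5!=120. 13! > 5!.
Final answer: 13!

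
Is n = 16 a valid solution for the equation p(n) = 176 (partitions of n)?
No

Explanation: Pentagonal recurrence p(n) = p(n−1) + p(n−2) − p(n−5) − p(n−7) + …: p(16) = p(15) + p(14) − p(11) − p(9) + p(4) + p(1) = 176 + 135 − 56 − 30 + 5 + 1 = 231, which does not equal 176.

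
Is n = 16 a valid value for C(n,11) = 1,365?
No
C(16,11) = 16·15·14·13·12·11·10·9·8·7·6/11! = 174,356,582,400/39,916,800 = 4,368, which does not equal 1,365.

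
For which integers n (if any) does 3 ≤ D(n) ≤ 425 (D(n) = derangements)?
4, 5, 6

Working:
Using D(n) = (n−1)[D(n−1) + D(n−2)] with D(1)=0, D(2)=1: D(3)=2; D(4)=9; D(5)=44; D(6)=265; D(7)=1,854. So valid n = 4, 5, 6.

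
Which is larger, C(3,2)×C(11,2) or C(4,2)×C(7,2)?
C(3,2)×C(11,2)

Explanation: C(3,2)×C(11,2)=165, C(4,2)×C(7,2)=126.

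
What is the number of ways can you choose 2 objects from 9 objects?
36

Reasoning: C(9,2) = 9! / (2! × (9-2)!)
         = 9! / (2! × 7!)
         = 36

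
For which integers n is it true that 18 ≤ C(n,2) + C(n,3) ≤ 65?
5, 6, 7

Reasoning: C(4,2)+C(4,3)=10; C(5,2)+C(5,3)=20; C(6,2)+C(6,3)=35; C(7,2)+C(7,3)=56; C(8,2)+C(8,3)=84. So valid n = 5, 6, 7.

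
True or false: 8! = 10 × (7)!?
8! = 8 × 7! = 40,320, but 10 × 7! = 50,400.

Answer: False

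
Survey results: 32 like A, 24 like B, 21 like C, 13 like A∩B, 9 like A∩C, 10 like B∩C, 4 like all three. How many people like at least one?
|A∪B∪C| = 32+24+21-13-9-10+4 = 49.

Answer: 49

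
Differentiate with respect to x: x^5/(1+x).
(5x^4(1+x) - x^5)/(1+x)²

Quotient rule: [5x^{4}(1+x) - x^5]/(1+x)².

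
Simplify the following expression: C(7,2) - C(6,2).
6

Reasoning: C(7,2) - C(6,2) = C(6,1) = 6.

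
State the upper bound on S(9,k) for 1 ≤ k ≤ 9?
Row S(9,k) for k = 1..9 (via S(n,k) = k·S(n−1,k) + S(n−1,k−1)): 1, 255, 3,025, 7,770, 6,951, 2,646, 462, 36, 1. The row is unimodal; maximum at k = 4: 7,770.
Final answer: 7,770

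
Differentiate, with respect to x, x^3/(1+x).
(3x^2(1+x) - x^3)/(1+x)²

Quotient rule: [3x^{2}(1+x) - x^3]/(1+x)².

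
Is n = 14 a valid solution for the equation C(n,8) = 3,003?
Yes

Solution: C(14,8) = 14·13·12·11·10·9·8·7/8! = 121,080,960/40,320 = 3,003, which equals 3,003.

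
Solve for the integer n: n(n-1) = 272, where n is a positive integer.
17

Reasoning: n² − n − 272 = 0, so n = (1 ± √(1 + 4·272))/2 = (1 ± √1,089)/2 = (1 ± 33)/2, i.e. n = 17 or n = -16. Taking the positive root, n = 17 (check: 17×16 = 272).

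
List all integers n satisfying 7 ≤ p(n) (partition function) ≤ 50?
5, 6, 7, 8, 9, 10

Explanation: Tabulating p(n) via p(n) = p(n−1) + p(n−2) − p(n−5) − p(n−7) + …: p(4)=5; p(5)=7; p(6)=11; p(7)=15; p(8)=22; p(9)=30; p(10)=42; p(11)=56. So valid n = 5, 6, 7, 8, 9, 10.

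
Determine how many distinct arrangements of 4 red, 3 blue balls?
35

Working:
Multinomial: 7!/(4! × 3!) = 35.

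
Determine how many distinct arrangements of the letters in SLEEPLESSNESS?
Word has 13 letters (S=5, L=2, E=4, P=1, N=1). Arrangements: 13!/Π(k!) = 1,081,080.

Answer: 1,081,080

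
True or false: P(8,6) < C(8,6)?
P(8,6) = 20,160 and C(8,6) = 28; P(n,r) = r! × C(n,r) so P > C whenever r ≥ 2.

Answer: False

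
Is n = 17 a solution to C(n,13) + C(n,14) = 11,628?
No
C(17,13) + C(17,14) = 2,380 + 680 = 3,060, which does not equal 11,628.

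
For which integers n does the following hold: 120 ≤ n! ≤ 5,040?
5, 6, 7

Explanation: n! is strictly increasing; 5! = 120 and 7! = 5,040, so valid n = 5, 6, 7.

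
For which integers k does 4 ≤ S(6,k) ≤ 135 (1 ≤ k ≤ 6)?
S(6,1)=1; S(6,2)=31; S(6,3)=90; S(6,4)=65; S(6,5)=15; S(6,6)=1. So valid k = 2, 3, 4, 5.
Final answer: 2, 3, 4, 5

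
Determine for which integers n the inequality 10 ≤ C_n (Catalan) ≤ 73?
C_3=5; C_4=14; C_5=42; C_6=132. So valid n = 4, 5.
Final answer: 4, 5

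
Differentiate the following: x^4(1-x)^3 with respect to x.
Product rule: 4x^{3}(1-x)^{3} + x^4·(-3)(1-x)^{2}.

Answer: 4x^3(1-x)^3 - 3x^4(1-x)^2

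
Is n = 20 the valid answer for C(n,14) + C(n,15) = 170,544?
C(20,14) + C(20,15) = 38,760 + 15,504 = 54,264, which does not equal 170,544.
Final answer: No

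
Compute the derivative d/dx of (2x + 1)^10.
20(2x + 1)^9

Chain rule: 10(2x+1)^{9} × 2 = 20(2x+1)^{9}.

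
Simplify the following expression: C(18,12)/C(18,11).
7/12

Reasoning: C(n,k+1)/C(n,k) = (n−k)/(k+1). Here (18−11)/(11+1) = 7/12 = 7/12.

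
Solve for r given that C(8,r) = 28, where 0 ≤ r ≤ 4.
2

Solution: C(8,r) is increasing for 0 ≤ r ≤ 4. Stepping up (C(8,r+1) = C(8,r)·(8−r)/(r+1)): C(8,1) = 8, C(8,2) = 28 ✓. So r = 2.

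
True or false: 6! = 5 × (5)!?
False

Working:
6! = 6 × 5! = 720, but 5 × 5! = 600.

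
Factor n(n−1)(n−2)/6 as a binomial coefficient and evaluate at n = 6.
n(n−1)(n−2)/6 = n!/(3!(n−3)!) = C(n,3). At n = 6: C(6,3) = 20.
Final answer: C(n,3); C(6,3) = 20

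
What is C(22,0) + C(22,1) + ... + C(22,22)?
4,194,304

Reasoning: Sum of binomial coefficients = 2^22 = 4,194,304.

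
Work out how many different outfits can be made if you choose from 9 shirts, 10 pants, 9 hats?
810

By the multiplication principle: 9 × 10 × 9 = 810.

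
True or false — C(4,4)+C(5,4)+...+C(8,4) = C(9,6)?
Hockey stick identity gives Σ = C(9,5) = 126; RHS C(9,6) = 84.

Answer: False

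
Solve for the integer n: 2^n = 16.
4

Reasoning: 2^4 = 16, so n = 4.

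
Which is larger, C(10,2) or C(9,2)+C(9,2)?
C(9,2)+C(9,2)

Reasoning: C(10,2)=45; C(9,2)+C(9,2)=36+36=72.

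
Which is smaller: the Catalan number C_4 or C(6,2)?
C_4 = C(8,4)/(4+1) = 70/5 = 14; C(6,2) = 15.
Final answer: C_4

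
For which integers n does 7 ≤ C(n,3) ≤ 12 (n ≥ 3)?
5

C(4,3)=4; C(5,3)=10; C(6,3)=20. So valid n = 5.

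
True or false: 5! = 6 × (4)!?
False

Reasoning: 5! = 5 × 4! = 120, but 6 × 4! = 144.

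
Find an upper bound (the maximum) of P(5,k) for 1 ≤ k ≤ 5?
120

Solution: P(5,k) increases in k, so maximum at k = 5: 5! = 120.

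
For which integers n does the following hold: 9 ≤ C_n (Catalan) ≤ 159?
4, 5, 6

Working:
C_3=5; C_4=14; C_5=42; C_6=132; C_7=429. So valid n = 4, 5, 6.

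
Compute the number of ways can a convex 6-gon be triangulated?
14

Solution: Using the Catalan number formula: C_n = C(2n, n) / (n+1)
C_4 = C(8, 4) / (4+1)
     = 70 / 5
     = 14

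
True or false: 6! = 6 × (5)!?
True

By definition n! = n × (n-1)!, so 6! = 6 × 5!.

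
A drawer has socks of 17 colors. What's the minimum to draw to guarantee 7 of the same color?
Worst case: 6 of each = 102. One more: 103.
Final answer: 103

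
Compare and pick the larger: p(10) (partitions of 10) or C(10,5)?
Pentagonal recurrence p(n) = p(n−1) + p(n−2) − p(n−5) − p(n−7) + …: p(10) = p(9) + p(8) − p(5) − p(3) = 30 + 22 − 7 − 3 = 42; C(10,5) = 252.
Final answer: C(10,5)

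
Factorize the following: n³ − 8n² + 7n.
n³ − 8n² + 7n = n(n² − 8n + 7) = n(n − 1)(n − 7).
Final answer: n(n − 1)(n − 7)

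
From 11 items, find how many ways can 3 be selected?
165
C(11,3) = 11! / (3! × (11-3)!)
         = 11! / (3! × 8!)
         = 165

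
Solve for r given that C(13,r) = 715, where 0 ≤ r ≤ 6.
4

Explanation: C(13,r) is increasing for 0 ≤ r ≤ 6. Stepping up (C(13,r+1) = C(13,r)·(13−r)/(r+1)): C(13,1) = 13, C(13,2) = 78, C(13,3) = 286, C(13,4) = 715 ✓. So r = 4.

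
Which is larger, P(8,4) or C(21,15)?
P(8,4)=1,680, C(21,15)=54,264.
Final answer: C(21,15)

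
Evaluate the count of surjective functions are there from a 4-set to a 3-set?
Onto functions = 3! × S(4,3)
First compute S(4,3) via recurrence:
Using the Stirling recurrence: S(n,k) = k·S(n-1,k) + S(n-1,k-1)
S(4,3) = 3·S(3,3) + S(3,2)
         = 3·1 + 3
         = 3 + 3
         = 6
Then: 6 × 6 = 36

Answer: 36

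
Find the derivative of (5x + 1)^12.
60(5x + 1)^11
Chain rule: 12(5x+1)^{11} × 5 = 60(5x+1)^{11}.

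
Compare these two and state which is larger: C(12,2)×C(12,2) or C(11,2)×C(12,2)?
C(12,2)×C(12,2)
C(12,2)×C(12,2)=4,356, C(11,2)×C(12,2)=3,630.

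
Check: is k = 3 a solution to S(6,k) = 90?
Yes
S(6,3) = 3·S(5,3) + S(5,2) = 3·25 + 15 = 90, which equals 90.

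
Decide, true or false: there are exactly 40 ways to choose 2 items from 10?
False

Explanation: C(10,2) = 45 ≠ 40.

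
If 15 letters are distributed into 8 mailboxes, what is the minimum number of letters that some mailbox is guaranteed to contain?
Pigeonhole: ⌈15/8⌉ = 2.

Answer: 2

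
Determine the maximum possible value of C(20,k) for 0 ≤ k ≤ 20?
184,756

Working:
Maximum at k = 10: C(20,10) = 184,756.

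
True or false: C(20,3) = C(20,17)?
C(20,3) = C(20,20-3) by the symmetry property; both equal 1,140.

Answer: True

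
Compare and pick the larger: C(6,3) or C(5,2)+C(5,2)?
Equal

Working:
C(6,3)=20; C(5,2)+C(5,2)=10+10=20.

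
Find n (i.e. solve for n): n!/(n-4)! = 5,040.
n!/(n-4)! = n×(n-1)×(n-2)×(n-3), a product of 4 consecutive integers ≈ (n−1.5)^4. 5,040^(1/4) + 1.5 ≈ 9.9; check n = 10: 10×9×8×7 = 5,040 ✓. So n = 10.

Answer: 10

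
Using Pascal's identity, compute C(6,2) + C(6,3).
35

Working:
C(6,2) + C(6,3) = C(7,3) = 35.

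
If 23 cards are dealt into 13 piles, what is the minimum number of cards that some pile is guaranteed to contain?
Pigeonhole: ⌈23/13⌉ = 2.
Final answer: 2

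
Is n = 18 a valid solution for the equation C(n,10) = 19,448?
No

Solution: C(18,10) = 18·17·16·15·14·13·12·11·10·9/10! = 158,789,030,400/3,628,800 = 43,758, which does not equal 19,448.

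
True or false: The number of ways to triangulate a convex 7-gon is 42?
Triangulations of a convex 7-gon are counted by the Catalan number C_5: C_5 = C(10,5)/(5+1) = 252/6 = 42.

Answer: True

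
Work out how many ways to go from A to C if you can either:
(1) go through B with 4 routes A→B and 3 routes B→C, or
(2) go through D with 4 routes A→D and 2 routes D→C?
20

Route via B: 4×3=12. Route via D: 4×2=8. Total: 20.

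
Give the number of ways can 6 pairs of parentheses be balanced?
Using the Catalan number formula: C_n = C(2n, n) / (n+1)
C_6 = C(12, 6) / (6+1)
     = 924 / 7
     = 132
Final answer: 132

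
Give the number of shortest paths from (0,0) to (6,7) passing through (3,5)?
560
To (3,5): C(8,3)=56. From there: C(5,3)=10. Total: 560.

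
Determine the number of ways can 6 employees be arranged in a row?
Arrangements of 6 distinct objects: 6! = 720.
Final answer: 720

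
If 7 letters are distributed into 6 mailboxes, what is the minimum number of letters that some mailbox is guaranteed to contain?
2

Working:
Pigeonhole: ⌈7/6⌉ = 2.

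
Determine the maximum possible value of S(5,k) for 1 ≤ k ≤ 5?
Row S(5,k) for k = 1..5 (via S(n,k) = k·S(n−1,k) + S(n−1,k−1)): 1, 15, 25, 10, 1. The row is unimodal; maximum at k = 3: 25.
Final answer: 25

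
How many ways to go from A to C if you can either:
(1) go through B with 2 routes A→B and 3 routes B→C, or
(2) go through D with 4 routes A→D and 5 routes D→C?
26

Route via B: 2×3=6. Route via D: 4×5=20. Total: 26.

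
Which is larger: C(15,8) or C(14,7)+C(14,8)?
By Pascal's identity: C(15,8) = C(14,7)+C(14,8) = 6,435. Equal.
Final answer: Equal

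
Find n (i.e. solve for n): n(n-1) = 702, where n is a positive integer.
27

Reasoning: n² − n − 702 = 0, so n = (1 ± √(1 + 4·702))/2 = (1 ± √2,809)/2 = (1 ± 53)/2, i.e. n = 27 or n = -26. Taking the positive root, n = 27 (check: 27×26 = 702).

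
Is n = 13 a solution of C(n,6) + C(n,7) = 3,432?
C(13,6) + C(13,7) = 1,716 + 1,716 = 3,432, which equals 3,432.

Answer: Yes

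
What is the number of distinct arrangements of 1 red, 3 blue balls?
4

Reasoning: Multinomial: 4!/(1! × 3!) = 4.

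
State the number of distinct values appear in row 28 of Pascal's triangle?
15

Reasoning: Row 28 has entries C(28,0)..C(28,28); by symmetry C(28,k)=C(28,28-k), giving 15 distinct values.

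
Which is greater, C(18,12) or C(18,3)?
C(18,12)
C(18,12)=18,564, C(18,3)=816.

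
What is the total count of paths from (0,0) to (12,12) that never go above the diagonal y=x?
208,012
Counted by the Catalan number C_12: C_12 = C(24,12)/(12+1) = 2,704,156/13 = 208,012.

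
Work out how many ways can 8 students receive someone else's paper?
14,833

Explanation: Using D(n) = (n-1)[D(n-1) + D(n-2)]:
D(8) = (8-1) × [D(7) + D(6)]
      = 7 × [1854 + 265]
      = 7 × 2119
      = 14,833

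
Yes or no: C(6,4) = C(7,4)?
No

Solution: LHS = C(6,4) = 15; RHS = C(7,4) = 35. 15 ≠ 35, so the statement does not hold.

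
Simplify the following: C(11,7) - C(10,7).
210

Solution: C(11,7) - C(10,7) = C(10,6) = 210.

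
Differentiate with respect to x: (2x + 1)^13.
26(2x + 1)^12

Solution: Chain rule: 13(2x+1)^{12} × 2 = 26(2x+1)^{12}.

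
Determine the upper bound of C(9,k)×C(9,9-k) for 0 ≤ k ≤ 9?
15,876

Working:
C(9,k)·C(9,9-k) = C(9,k)², maximised at the centre k = 4: C(9,4)² = 15,876.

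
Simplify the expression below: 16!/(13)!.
This equals 16×15×14 = 3,360.

Answer: 3,360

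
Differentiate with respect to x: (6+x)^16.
16(6+x)^15
Using the power rule: d/dx (6+x)^16 = 16(6+x)^{15}.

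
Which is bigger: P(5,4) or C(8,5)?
P(5,4)

Reasoning: P(5,4)=120, C(8,5)=56.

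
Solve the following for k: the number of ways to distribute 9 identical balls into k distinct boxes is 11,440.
8

Stars and bars: the count is C(9+k−1, k−1), increasing in k. k=6: C(14,5) = 2,002, k=7: C(15,6) = 5,005, k=8: C(16,7) = 11,440 ✓. So k = 8.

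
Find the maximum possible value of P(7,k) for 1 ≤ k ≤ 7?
5,040
P(7,k) increases in k, so maximum at k = 7: 7! = 5,040.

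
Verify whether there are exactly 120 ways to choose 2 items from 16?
True
C(16,2) = 120.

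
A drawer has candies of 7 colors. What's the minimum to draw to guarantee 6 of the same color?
36
Worst case: 5 of each = 35. One more: 36.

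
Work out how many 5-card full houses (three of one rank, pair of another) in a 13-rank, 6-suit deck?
46,800

Reasoning: Triple rank: 13. Triple suits: C(6,3)=20. Pair rank: 12. Pair suits: C(6,2)=15. Total: 46,800.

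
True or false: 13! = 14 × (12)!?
False

Working:
13! = 13 × 12! = 6,227,020,800, but 14 × 12! = 6,706,022,400.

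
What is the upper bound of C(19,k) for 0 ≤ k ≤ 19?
Maximum at k = 9 or k = 10: C(19,9) = 92,378.
Final answer: 92,378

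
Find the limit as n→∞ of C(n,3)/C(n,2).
∞

Reasoning: C(n,3)/C(n,2) = (n-2)/3 → ∞ as n → ∞.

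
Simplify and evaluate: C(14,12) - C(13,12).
78

Solution: C(14,12) - C(13,12) = C(13,11) = 78.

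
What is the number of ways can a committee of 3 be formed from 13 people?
286

Solution: C(13,3) = 13! / (3! × (13-3)!)
         = 13! / (3! × 10!)
         = 286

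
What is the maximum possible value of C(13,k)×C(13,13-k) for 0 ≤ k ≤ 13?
C(13,k)·C(13,13-k) = C(13,k)², maximised at the centre k = 6: C(13,6)² = 2,944,656.

Answer: 2,944,656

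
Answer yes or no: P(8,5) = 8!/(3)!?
Yes

Working:
Permutation formula P(n,k) = n!/(n-k)!: 8!/3! = 40,320/6 = 6,720 = P(8,5). The statement holds.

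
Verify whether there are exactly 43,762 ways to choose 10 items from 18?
False

Working:
C(18,10) = 43,758 ≠ 43762.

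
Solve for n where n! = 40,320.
n! is strictly increasing. 6! = 720, 7! = 5,040, 8! = 40,320 ✓. So n = 8.

Answer: 8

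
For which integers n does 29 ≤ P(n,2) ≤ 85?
P(5,2)=20; P(6,2)=30; P(7,2)=42; P(8,2)=56; P(9,2)=72; P(10,2)=90. So valid n = 6, 7, 8, 9.
Final answer: 6, 7, 8, 9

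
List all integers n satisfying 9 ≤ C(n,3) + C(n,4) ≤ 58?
5, 6

C(4,3)+C(4,4)=5; C(5,3)+C(5,4)=15; C(6,3)+C(6,4)=35; C(7,3)+C(7,4)=70. So valid n = 5, 6.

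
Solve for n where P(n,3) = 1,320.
12

Explanation: P(n,3) = n(n−1)(n−2) is increasing in n; n(n−1)(n−2) ≈ (n−1)^3 = 1,320 gives n ≈ 12.0. Check: P(10,3) = 720, P(11,3) = 990, P(12,3) = 1,320 ✓. So n = 12.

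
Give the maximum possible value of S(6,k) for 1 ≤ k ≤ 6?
90

Row S(6,k) for k = 1..6 (via S(n,k) = k·S(n−1,k) + S(n−1,k−1)): 1, 31, 90, 65, 15, 1. The row is unimodal; maximum at k = 3: 90.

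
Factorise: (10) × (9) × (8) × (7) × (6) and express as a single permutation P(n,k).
P(10,5) = 10!/(5)!

Explanation: Product of 5 consecutive descending integers starting at 10: P(10,5) = 10!/5! = 30,240.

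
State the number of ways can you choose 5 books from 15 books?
3,003

Working:
C(15,5) = 15! / (5! × (15-5)!)
         = 15! / (5! × 10!)
         = 3,003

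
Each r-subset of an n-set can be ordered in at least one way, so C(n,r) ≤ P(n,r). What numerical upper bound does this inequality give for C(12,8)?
19,958,400

Reasoning: P(12,8) = 12·11·10·9·8·7·6·5 = 19,958,400, so C(12,8) ≤ 19,958,400. (The bound is loose by a factor of 8! = 40,320: C(12,8) = 19,958,400/40,320 = 495.)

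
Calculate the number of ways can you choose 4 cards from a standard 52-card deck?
C(52,4) = 270,725.

Answer: 270,725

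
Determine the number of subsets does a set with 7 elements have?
128

Working:
Each element can be included or excluded: 2^7 = 128.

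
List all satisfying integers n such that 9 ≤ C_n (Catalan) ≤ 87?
4, 5

Working:
C_3=5; C_4=14; C_5=42; C_6=132. So valid n = 4, 5.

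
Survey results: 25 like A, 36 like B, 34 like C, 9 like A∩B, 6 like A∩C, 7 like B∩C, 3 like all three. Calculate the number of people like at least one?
76

Reasoning: |A∪B∪C| = 25+36+34-9-6-7+3 = 76.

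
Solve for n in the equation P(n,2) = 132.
P(n,2) = n(n−1) is increasing in n; n(n−1) ≈ (n−0.5)^2 = 132 gives n ≈ 12.0. Check: P(10,2) = 90, P(11,2) = 110, P(12,2) = 132 ✓. So n = 12.
Final answer: 12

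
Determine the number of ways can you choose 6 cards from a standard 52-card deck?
20,358,520

Working:
C(52,6) = 20,358,520.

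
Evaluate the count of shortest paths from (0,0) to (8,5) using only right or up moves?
1,287

Working:
Choose 8 rights from 13 moves: C(13,8) = 1,287.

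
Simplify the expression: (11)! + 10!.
43,545,600

Working:
(11)! + 10! = (11)·10! + 10! = (11+1)·10! = 12·10! = 43,545,600.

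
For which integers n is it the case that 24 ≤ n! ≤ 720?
n! is strictly increasing; 4! = 24 and 6! = 720, so valid n = 4, 5, 6.

Answer: 4, 5, 6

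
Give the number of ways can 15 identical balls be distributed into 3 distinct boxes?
136

Explanation: C(15+3-1, 3-1) = C(17, 2) = 136.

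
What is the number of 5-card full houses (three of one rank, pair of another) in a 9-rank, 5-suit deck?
Triple rank: 9. Triple suits: C(5,3)=10. Pair rank: 8. Pair suits: C(5,2)=10. Total: 7,200.

Answer: 7,200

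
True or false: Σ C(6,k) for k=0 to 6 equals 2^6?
True

Reasoning: Binomial theorem: Σ C(6,k) = (1+1)^6 = 2^6 = 64; RHS 2^6 = 64.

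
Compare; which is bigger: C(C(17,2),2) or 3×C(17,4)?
C(C(17,2),2)

Reasoning: C(C(17,2),2)=9,180, 3×C(17,4)=7,140.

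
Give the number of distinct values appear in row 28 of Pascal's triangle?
15

Row 28 has entries C(28,0)..C(28,28); by symmetry C(28,k)=C(28,28-k), giving 15 distinct values.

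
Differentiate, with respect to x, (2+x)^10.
10(2+x)^9

Using the power rule: d/dx (2+x)^10 = 10(2+x)^{9}.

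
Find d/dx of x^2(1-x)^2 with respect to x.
Product rule: 2x^{1}(1-x)^{2} + x^2·(-2)(1-x)^{1}.
Final answer: 2x^1(1-x)^2 - 2x^2(1-x)^1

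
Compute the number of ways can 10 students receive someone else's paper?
1,334,961
Using D(n) = (n-1)[D(n-1) + D(n-2)]:
D(10) = (10-1) × [D(9) + D(8)]
      = 9 × [133496 + 14833]
      = 9 × 148329
      = 1,334,961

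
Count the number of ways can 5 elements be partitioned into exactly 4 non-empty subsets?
10
This equals S(5,4), the Stirling number of the 2nd kind.
Using the Stirling recurrence: S(n,k) = k·S(n-1,k) + S(n-1,k-1)
S(5,4) = 4·S(4,4) + S(4,3)
         = 4·1 + 6
         = 4 + 6
         = 10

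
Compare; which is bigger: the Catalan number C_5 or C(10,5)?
C(10,5)

Solution: C_5 = C(10,5)/(5+1) = 252/6 = 42; C(10,5) = 252.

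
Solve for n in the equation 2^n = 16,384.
14

16,384 = 1,024 × 16 = 2^10 × 2^4 = 2^14, so n = 14.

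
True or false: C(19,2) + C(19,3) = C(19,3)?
False

Explanation: Pascal's identity gives C(20,3) = 1,140, whereas C(19,3) = 969.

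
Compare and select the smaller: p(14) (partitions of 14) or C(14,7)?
Pentagonal recurrence p(n) = p(n−1) + p(n−2) − p(n−5) − p(n−7) + …: p(14) = p(13) + p(12) − p(9) − p(7) + p(2) = 101 + 77 − 30 − 15 + 2 = 135; C(14,7) = 3,432.
Final answer: p(14)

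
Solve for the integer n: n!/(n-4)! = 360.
n!/(n-4)! = n×(n-1)×(n-2)×(n-3), a product of 4 consecutive integers ≈ (n−1.5)^4. 360^(1/4) + 1.5 ≈ 5.9; check n = 6: 6×5×4×3 = 360 ✓. So n = 6.

Answer: 6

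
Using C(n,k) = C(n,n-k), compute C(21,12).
C(21,12) = C(21,9) = 293,930.
Final answer: 293,930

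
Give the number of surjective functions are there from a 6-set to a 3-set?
540

Reasoning: Onto functions = 3! × S(6,3)
First compute S(6,3) via recurrence:
Using the Stirling recurrence: S(n,k) = k·S(n-1,k) + S(n-1,k-1)
S(6,3) = 3·S(5,3) + S(5,2)
         = 3·25 + 15
         = 75 + 15
         = 90
Then: 6 × 90 = 540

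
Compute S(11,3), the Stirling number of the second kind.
28,501

Working:
Using the Stirling recurrence: S(n,k) = k·S(n-1,k) + S(n-1,k-1)
S(11,3) = 3·S(10,3) + S(10,2)
         = 3·9330 + 511
         = 27990 + 511
         = 28,501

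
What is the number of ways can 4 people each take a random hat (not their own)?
9

Reasoning: Using D(n) = (n-1)[D(n-1) + D(n-2)]:
D(4) = (4-1) × [D(3) + D(2)]
      = 3 × [2 + 1]
      = 3 × 3
      = 9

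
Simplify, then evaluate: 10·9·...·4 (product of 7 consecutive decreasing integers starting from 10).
604,800

Explanation: This is P(10,7) = 10!/(3)! = 604,800.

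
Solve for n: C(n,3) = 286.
13

Reasoning: C(n,3) = n(n−1)(n−2)/3! is increasing in n, and n(n−1)(n−2) = 3!·286 = 1,716 ≈ (n−1)^3 gives n ≈ 13.0. Check: C(11,3) = 165, C(12,3) = 220, C(13,3) = 286 ✓. So n = 13.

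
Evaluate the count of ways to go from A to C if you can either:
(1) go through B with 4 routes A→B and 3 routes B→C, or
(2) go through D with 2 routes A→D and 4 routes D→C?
20
Route via B: 4×3=12. Route via D: 2×4=8. Total: 20.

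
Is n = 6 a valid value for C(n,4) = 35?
No

Reasoning: C(6,4) = 6·5·4·3/4! = 360/24 = 15, which does not equal 35.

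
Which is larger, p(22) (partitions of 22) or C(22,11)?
C(22,11)

Solution: Pentagonal recurrence p(n) = p(n−1) + p(n−2) − p(n−5) − p(n−7) + …: p(22) = p(21) + p(20) − p(17) − p(15) + p(10) + p(7) − p(0) = 792 + 627 − 297 − 176 + 42 + 15 − 1 = 1,002; C(22,11) = 705,432.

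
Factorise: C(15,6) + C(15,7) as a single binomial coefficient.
C(16,7)

Working:
By Pascal's identity: C(15,6) + C(15,7) = C(16,7) = 11,440.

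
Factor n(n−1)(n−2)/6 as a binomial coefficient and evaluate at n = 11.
C(n,3); C(11,3) = 165
n(n−1)(n−2)/6 = n!/(3!(n−3)!) = C(n,3). At n = 11: C(11,3) = 165.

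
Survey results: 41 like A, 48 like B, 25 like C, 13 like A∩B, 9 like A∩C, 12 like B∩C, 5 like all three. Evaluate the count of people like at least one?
85

Working:
|A∪B∪C| = 41+48+25-13-9-12+5 = 85.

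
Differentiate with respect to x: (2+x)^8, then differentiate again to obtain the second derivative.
56(2+x)^6

Explanation: First derivative: 8(2+x)^{7}. Second derivative: 8·7·(2+x)^{6} = 56(2+x)^{6}.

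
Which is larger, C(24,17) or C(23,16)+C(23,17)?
Equal

Working:
By Pascal's identity: C(24,17) = C(23,16)+C(23,17) = 346,104. Equal.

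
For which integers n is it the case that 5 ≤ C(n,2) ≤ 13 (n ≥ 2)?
4, 5

Working:
C(3,2)=3; C(4,2)=6; C(5,2)=10; C(6,2)=15. So valid n = 4, 5.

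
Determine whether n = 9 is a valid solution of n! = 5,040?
No

Working:
9! = 9·8! = 9·40,320 = 362,880, which does not equal 5,040.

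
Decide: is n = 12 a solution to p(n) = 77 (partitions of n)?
Yes

Solution: Pentagonal recurrence p(n) = p(n−1) + p(n−2) − p(n−5) − p(n−7) + …: p(12) = p(11) + p(10) − p(7) − p(5) + p(0) = 56 + 42 − 15 − 7 + 1 = 77, which equals 77.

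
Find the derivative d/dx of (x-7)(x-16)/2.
(2x - 23)/2

Solution: d/dx[(x-7)(x-16)] = (x-16) + (x-7) = 2x - 23. Dividing by 2 gives (2x - 23)/2.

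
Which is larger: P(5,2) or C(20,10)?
C(20,10)

Working:
P(5,2)=20, C(20,10)=184,756.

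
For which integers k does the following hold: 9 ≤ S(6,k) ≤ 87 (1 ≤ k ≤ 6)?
S(6,1)=1; S(6,2)=31; S(6,3)=90; S(6,4)=65; S(6,5)=15; S(6,6)=1. So valid k = 2, 4, 5.
Final answer: 2, 4, 5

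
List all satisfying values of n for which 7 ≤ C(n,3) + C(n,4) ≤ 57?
5, 6

C(4,3)+C(4,4)=5; C(5,3)+C(5,4)=15; C(6,3)+C(6,4)=35; C(7,3)+C(7,4)=70. So valid n = 5, 6.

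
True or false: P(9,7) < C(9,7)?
False

Working:
P(9,7) = 181,440 and C(9,7) = 36; P(n,r) = r! × C(n,r) so P > C whenever r ≥ 2.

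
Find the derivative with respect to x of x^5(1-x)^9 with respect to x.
5x^4(1-x)^9 - 9x^5(1-x)^8

Solution: Product rule: 5x^{4}(1-x)^{9} + x^5·(-9)(1-x)^{8}.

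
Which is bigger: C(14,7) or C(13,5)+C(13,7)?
C(14,7)

Reasoning: C(14,7)=3,432; C(13,5)+C(13,7)=1,287+1,716=3,003.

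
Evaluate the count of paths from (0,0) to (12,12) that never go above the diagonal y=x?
208,012

Solution: Counted by the Catalan number C_12: C_12 = C(24,12)/(12+1) = 2,704,156/13 = 208,012.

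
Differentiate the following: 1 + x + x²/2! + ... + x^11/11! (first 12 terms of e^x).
Differentiating term by term gives the first 11 terms of e^x.

Answer: 1 + x + x²/2! + ... + x^10/10!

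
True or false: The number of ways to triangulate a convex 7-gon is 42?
True

Explanation: Triangulations of a convex 7-gon are counted by the Catalan number C_5: C_5 = C(10,5)/(5+1) = 252/6 = 42.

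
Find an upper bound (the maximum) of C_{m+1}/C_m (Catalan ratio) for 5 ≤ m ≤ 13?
18/5

Reasoning: C_{m+1}/C_m = 2(2m+1)/(m+2), which increases with m. Maximum at m = 13: 2·27/15 = 18/5.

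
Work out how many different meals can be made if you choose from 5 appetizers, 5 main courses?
By the multiplication principle: 5 × 5 = 25.
Final answer: 25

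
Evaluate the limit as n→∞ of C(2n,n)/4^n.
0

Solution: C(2n,n) ~ 4^n/√(πn), so C(2n,n)/4^n ~ 1/√(πn) → 0.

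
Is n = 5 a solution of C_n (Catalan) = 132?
C_5 = C(10,5)/(5+1) = 252/6 = 42, which does not equal 132.
Final answer: No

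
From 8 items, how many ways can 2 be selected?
C(8,2) = 8! / (2! × (8-2)!)
         = 8! / (2! × 6!)
         = 28

Answer: 28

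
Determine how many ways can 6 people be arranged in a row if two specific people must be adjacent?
Treat pair as unit: (6-1)! arrangements × 2 internal orders = 240.
Final answer: 240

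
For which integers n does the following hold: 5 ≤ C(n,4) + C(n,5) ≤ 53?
5, 6

Solution: C(4,4)+C(4,5)=1; C(5,4)+C(5,5)=6; C(6,4)+C(6,5)=21; C(7,4)+C(7,5)=56. So valid n = 5, 6.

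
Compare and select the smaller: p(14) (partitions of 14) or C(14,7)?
p(14)

Explanation: Pentagonal recurrence p(n) = p(n−1) + p(n−2) − p(n−5) − p(n−7) + …: p(14) = p(13) + p(12) − p(9) − p(7) + p(2) = 101 + 77 − 30 − 15 + 2 = 135; C(14,7) = 3,432.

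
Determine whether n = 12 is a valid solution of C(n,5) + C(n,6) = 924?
No

C(12,5) + C(12,6) = 792 + 924 = 1,716, which does not equal 924.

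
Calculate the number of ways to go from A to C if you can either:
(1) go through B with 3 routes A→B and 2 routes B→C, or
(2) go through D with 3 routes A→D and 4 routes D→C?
18

Route via B: 3×2=6. Route via D: 3×4=12. Total: 18.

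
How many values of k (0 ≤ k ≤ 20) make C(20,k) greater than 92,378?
Row 20 is unimodal and symmetric about k=20/2. C(20,7)=77,520 ≤ 92,378; C(20,8)=125,970 > 92,378; by symmetry C(20,k) > 92,378 for k = 8..12. That's 12 - 8 + 1 = 5 values.

Answer: 5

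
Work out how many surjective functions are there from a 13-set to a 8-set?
76,592,355,840

Explanation: Onto functions = 8! × S(13,8)
First compute S(13,8) via recurrence:
Using the Stirling recurrence: S(n,k) = k·S(n-1,k) + S(n-1,k-1)
S(13,8) = 8·S(12,8) + S(12,7)
         = 8·159027 + 627396
         = 1272216 + 627396
         = 1,899,612
Then: 40320 × 1899612 = 76,592,355,840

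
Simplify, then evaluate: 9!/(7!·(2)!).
36

This is C(9,7) = 36.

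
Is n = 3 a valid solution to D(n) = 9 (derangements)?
No

Explanation: D(3) = (3-1)·[D(2) + D(1)] = 2·[1 + 0] = 2, which does not equal 9.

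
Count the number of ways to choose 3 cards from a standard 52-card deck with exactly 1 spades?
9,633
13 spades and 39 non-spades: C(13,1) × C(39,2) = 13 × 741 = 9,633.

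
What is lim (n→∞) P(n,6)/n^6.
P(n,6) = n(n-1)···(n-5) ≈ n^6 for large n. Limit = 1.

Answer: 1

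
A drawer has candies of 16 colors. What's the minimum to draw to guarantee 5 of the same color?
65

Working:
Worst case: 4 of each = 64. One more: 65.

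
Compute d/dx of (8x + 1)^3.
24(8x + 1)^2

Explanation: Chain rule: 3(8x+1)^{2} × 8 = 24(8x+1)^{2}.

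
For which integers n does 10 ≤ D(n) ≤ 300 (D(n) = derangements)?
5, 6

Explanation: Using D(n) = (n−1)[D(n−1) + D(n−2)] with D(1)=0, D(2)=1: D(4)=9; D(5)=44; D(6)=265; D(7)=1,854. So valid n = 5, 6.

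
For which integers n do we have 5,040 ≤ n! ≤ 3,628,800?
7, 8, 9, 10

Solution: n! is strictly increasing; 7! = 5,040 and 10! = 3,628,800, so valid n = 7, 8, 9, 10.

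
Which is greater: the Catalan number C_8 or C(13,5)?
C_8 = C(16,8)/(8+1) = 12,870/9 = 1,430; C(13,5) = 1,287.

Answer: C_8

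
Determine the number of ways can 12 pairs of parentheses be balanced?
208,012

Solution: Using the Catalan number formula: C_n = C(2n, n) / (n+1)
C_12 = C(24, 12) / (12+1)
     = 2704156 / 13
     = 208,012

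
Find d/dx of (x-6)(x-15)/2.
d/dx[(x-6)(x-15)] = (x-15) + (x-6) = 2x - 21. Dividing by 2 gives (2x - 21)/2.
Final answer: (2x - 21)/2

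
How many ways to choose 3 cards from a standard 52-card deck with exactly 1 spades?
9,633

13 spades and 39 non-spades: C(13,1) × C(39,2) = 13 × 741 = 9,633.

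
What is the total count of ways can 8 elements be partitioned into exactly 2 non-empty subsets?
127

Solution: This equals S(8,2), the Stirling number of the 2nd kind.
Using the Stirling recurrence: S(n,k) = k·S(n-1,k) + S(n-1,k-1)
S(8,2) = 2·S(7,2) + S(7,1)
         = 2·63 + 1
         = 126 + 1
         = 127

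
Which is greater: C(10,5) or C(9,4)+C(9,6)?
C(10,5)

Working:
C(10,5)=252; C(9,4)+C(9,6)=126+84=210.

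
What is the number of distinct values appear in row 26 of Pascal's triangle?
14

Explanation: Row 26 has entries C(26,0)..C(26,26); by symmetry C(26,k)=C(26,26-k), giving 14 distinct values.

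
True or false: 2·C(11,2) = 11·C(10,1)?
True

Solution: Absorption identity k·C(n,k) = n·C(n-1,k-1). LHS = 2·55 = 110; RHS = 11·10 = 110.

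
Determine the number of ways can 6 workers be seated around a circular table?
120

Explanation: Circular arrangements: (6-1)! = 120.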